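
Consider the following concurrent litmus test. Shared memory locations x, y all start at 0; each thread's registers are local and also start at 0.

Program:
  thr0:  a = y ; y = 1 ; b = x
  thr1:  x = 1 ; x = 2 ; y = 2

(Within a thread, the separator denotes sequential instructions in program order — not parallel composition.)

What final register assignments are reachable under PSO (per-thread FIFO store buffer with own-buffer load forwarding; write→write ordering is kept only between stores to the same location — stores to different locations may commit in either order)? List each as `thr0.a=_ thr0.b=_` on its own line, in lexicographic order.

outcome vector order: (thr0.a,thr0.b)
|PSO outcomes| = 6

thr0.a=0 thr0.b=0
thr0.a=0 thr0.b=1
thr0.a=0 thr0.b=2
thr0.a=2 thr0.b=0
thr0.a=2 thr0.b=1
thr0.a=2 thr0.b=2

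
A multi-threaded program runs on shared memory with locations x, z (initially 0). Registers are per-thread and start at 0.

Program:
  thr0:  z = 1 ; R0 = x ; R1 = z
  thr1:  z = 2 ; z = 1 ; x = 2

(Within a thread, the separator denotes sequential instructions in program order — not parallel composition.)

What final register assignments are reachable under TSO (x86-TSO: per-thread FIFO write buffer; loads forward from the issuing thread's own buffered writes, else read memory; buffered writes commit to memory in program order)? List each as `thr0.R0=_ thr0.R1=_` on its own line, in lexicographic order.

outcome vector order: (thr0.R0,thr0.R1)
|TSO outcomes| = 3

thr0.R0=0 thr0.R1=1
thr0.R0=0 thr0.R1=2
thr0.R0=2 thr0.R1=1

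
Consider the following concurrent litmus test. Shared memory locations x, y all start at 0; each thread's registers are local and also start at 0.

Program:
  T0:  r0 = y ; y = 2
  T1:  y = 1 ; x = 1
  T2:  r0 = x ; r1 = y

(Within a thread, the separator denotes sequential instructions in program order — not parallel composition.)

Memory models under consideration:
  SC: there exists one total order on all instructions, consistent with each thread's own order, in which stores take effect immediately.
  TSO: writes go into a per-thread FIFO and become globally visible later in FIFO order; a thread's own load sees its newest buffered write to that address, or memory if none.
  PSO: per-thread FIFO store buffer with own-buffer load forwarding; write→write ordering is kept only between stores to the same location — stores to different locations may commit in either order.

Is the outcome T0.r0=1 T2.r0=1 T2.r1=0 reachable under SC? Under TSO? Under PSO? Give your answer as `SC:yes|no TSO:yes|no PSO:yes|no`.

outcome vector order: (T0.r0,T2.r0,T2.r1)
under SC → (0,0,0); (0,0,1); (0,0,2); (0,1,1); (0,1,2); (1,0,0); (1,0,1); (1,0,2); (1,1,1); (1,1,2)
under TSO → (0,0,0); (0,0,1); (0,0,2); (0,1,1); (0,1,2); (1,0,0); (1,0,1); (1,0,2); (1,1,1); (1,1,2)
under PSO → (0,0,0); (0,0,1); (0,0,2); (0,1,0); (0,1,1); (0,1,2); (1,0,0); (1,0,1); (1,0,2); (1,1,0); (1,1,1); (1,1,2)
target (1,1,0) ∈ {PSO}

SC:no TSO:no PSO:yes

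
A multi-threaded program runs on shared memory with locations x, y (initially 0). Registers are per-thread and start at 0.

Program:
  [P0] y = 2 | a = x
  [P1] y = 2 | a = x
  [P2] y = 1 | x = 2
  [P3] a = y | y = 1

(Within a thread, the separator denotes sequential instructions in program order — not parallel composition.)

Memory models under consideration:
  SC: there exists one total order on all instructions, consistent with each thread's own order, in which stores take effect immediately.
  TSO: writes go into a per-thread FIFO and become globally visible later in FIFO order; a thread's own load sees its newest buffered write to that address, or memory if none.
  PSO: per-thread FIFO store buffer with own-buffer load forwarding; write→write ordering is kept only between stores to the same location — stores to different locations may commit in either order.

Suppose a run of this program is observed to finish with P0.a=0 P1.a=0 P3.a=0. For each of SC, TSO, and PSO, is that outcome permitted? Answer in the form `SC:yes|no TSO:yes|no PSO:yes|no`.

SC:yes TSO:yes PSO:yes

outcome vector order: (P0.a,P1.a,P3.a)
under SC → 0/0/0, 0/0/1, 0/0/2, 0/2/0, 0/2/1, 0/2/2, 2/0/0, 2/0/1, 2/0/2, 2/2/0, 2/2/1, 2/2/2
under TSO → 0/0/0, 0/0/1, 0/0/2, 0/2/0, 0/2/1, 0/2/2, 2/0/0, 2/0/1, 2/0/2, 2/2/0, 2/2/1, 2/2/2
under PSO → 0/0/0, 0/0/1, 0/0/2, 0/2/0, 0/2/1, 0/2/2, 2/0/0, 2/0/1, 2/0/2, 2/2/0, 2/2/1, 2/2/2
target 0/0/0 ∈ {SC,TSO,PSO}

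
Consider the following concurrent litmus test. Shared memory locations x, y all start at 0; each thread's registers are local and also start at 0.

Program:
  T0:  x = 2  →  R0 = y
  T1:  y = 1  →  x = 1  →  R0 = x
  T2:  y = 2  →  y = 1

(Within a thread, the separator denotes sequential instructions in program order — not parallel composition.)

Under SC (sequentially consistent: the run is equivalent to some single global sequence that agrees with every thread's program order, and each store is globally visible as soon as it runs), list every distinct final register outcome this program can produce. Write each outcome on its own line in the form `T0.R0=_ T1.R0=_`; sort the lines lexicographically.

outcome vector order: (T0.R0,T1.R0)
|SC outcomes| = 5

T0.R0=0 T1.R0=1
T0.R0=1 T1.R0=1
T0.R0=1 T1.R0=2
T0.R0=2 T1.R0=1
T0.R0=2 T1.R0=2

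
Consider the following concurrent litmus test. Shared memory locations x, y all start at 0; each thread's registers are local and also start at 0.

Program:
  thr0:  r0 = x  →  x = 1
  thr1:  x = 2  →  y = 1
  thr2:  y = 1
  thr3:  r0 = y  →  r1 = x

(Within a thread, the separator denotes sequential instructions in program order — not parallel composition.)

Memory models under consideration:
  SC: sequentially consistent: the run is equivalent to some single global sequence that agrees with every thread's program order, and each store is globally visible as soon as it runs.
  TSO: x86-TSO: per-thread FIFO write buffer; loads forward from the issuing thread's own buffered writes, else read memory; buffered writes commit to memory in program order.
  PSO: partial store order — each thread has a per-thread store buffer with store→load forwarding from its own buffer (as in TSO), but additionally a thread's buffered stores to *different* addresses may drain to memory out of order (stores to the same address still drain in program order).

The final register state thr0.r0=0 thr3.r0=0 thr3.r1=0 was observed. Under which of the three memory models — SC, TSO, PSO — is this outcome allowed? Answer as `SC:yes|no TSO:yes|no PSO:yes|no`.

SC:yes TSO:yes PSO:yes

outcome vector order: (thr0.r0,thr3.r0,thr3.r1)
SC (12): (0,0,0); (0,0,1); (0,0,2); (0,1,0); (0,1,1); (0,1,2); (2,0,0); (2,0,1); (2,0,2); (2,1,0); (2,1,1); (2,1,2)
TSO (12): (0,0,0); (0,0,1); (0,0,2); (0,1,0); (0,1,1); (0,1,2); (2,0,0); (2,0,1); (2,0,2); (2,1,0); (2,1,1); (2,1,2)
PSO (12): (0,0,0); (0,0,1); (0,0,2); (0,1,0); (0,1,1); (0,1,2); (2,0,0); (2,0,1); (2,0,2); (2,1,0); (2,1,1); (2,1,2)
target (0,0,0) ∈ {SC,TSO,PSO}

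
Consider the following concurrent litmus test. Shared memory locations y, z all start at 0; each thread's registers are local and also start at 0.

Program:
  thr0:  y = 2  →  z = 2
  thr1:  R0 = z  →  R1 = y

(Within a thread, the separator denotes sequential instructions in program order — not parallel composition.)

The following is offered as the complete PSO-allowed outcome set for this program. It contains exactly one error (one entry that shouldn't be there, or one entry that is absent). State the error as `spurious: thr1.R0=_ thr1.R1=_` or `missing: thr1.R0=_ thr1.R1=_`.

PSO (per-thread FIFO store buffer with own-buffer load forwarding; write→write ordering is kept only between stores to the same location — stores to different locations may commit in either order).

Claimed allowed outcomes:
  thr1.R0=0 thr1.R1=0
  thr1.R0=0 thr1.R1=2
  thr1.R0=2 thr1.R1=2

missing: thr1.R0=2 thr1.R1=0

outcome vector order: (thr1.R0,thr1.R1)
under PSO → <0 0> <0 2> <2 0> <2 2>
PSO∖claimed = {<2 0>}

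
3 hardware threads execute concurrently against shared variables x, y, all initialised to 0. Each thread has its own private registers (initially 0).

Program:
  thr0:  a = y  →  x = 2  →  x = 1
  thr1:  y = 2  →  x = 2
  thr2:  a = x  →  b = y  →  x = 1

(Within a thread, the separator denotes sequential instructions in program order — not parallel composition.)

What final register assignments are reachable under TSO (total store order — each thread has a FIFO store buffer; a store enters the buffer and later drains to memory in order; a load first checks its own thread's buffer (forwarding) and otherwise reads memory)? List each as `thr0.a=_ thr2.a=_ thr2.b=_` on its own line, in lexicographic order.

thr0.a=0 thr2.a=0 thr2.b=0
thr0.a=0 thr2.a=0 thr2.b=2
thr0.a=0 thr2.a=1 thr2.b=0
thr0.a=0 thr2.a=1 thr2.b=2
thr0.a=0 thr2.a=2 thr2.b=0
thr0.a=0 thr2.a=2 thr2.b=2
thr0.a=2 thr2.a=0 thr2.b=0
thr0.a=2 thr2.a=0 thr2.b=2
thr0.a=2 thr2.a=1 thr2.b=2
thr0.a=2 thr2.a=2 thr2.b=2

outcome vector order: (thr0.a,thr2.a,thr2.b)
|TSO outcomes| = 10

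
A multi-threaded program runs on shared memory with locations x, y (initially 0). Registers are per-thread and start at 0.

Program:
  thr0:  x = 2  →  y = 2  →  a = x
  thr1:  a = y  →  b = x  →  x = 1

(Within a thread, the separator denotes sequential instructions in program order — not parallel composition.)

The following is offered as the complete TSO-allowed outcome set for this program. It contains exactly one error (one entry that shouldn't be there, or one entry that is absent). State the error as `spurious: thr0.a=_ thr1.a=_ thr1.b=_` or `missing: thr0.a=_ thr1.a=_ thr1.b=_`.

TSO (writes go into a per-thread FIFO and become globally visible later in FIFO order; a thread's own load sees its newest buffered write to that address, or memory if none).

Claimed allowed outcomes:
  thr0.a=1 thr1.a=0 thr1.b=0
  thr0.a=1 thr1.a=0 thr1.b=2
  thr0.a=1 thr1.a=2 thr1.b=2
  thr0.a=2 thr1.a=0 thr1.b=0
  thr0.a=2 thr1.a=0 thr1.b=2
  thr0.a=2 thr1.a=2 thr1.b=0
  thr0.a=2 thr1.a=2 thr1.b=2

spurious: thr0.a=2 thr1.a=2 thr1.b=0

outcome vector order: (thr0.a,thr1.a,thr1.b)
TSO (6): (1,0,0), (1,0,2), (1,2,2), (2,0,0), (2,0,2), (2,2,2)
claimed∖TSO = {(2,2,0)}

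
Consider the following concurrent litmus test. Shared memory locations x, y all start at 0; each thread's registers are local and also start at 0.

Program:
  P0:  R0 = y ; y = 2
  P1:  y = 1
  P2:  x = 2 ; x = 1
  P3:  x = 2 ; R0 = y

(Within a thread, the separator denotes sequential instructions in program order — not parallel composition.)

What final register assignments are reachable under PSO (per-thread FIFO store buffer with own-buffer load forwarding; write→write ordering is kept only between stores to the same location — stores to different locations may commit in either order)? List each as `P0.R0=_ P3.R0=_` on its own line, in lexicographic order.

P0.R0=0 P3.R0=0
P0.R0=0 P3.R0=1
P0.R0=0 P3.R0=2
P0.R0=1 P3.R0=0
P0.R0=1 P3.R0=1
P0.R0=1 P3.R0=2

outcome vector order: (P0.R0,P3.R0)
|PSO outcomes| = 6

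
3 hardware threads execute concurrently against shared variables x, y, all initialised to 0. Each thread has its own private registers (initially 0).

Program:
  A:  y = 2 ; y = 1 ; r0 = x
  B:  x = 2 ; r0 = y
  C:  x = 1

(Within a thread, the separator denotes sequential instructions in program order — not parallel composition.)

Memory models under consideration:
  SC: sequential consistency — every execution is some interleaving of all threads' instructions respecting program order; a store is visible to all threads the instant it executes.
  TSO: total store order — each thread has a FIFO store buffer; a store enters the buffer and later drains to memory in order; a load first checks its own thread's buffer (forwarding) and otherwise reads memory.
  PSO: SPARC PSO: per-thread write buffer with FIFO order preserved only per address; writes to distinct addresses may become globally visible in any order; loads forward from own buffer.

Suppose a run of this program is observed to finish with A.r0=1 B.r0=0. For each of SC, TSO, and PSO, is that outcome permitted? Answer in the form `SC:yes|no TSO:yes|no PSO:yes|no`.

outcome vector order: (A.r0,B.r0)
under SC → 0/1, 1/0, 1/1, 1/2, 2/0, 2/1, 2/2
under TSO → 0/0, 0/1, 0/2, 1/0, 1/1, 1/2, 2/0, 2/1, 2/2
under PSO → 0/0, 0/1, 0/2, 1/0, 1/1, 1/2, 2/0, 2/1, 2/2
target 1/0 ∈ {SC,TSO,PSO}

SC:yes TSO:yes PSO:yes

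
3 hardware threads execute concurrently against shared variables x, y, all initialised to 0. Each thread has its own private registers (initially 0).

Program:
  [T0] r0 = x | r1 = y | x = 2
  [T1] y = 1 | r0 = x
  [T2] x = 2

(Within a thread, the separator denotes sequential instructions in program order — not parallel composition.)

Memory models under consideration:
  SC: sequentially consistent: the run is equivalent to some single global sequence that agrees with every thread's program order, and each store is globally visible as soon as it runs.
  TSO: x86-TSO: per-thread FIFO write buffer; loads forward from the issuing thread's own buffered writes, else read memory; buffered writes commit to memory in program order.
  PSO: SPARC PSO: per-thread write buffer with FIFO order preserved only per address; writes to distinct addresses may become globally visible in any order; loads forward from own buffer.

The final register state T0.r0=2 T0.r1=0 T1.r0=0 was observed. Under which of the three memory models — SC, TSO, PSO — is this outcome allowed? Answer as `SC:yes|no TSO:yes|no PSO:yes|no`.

outcome vector order: (T0.r0,T0.r1,T1.r0)
SC: 7 outcomes — {(0,0,0) (0,0,2) (0,1,0) (0,1,2) (2,0,2) (2,1,0) (2,1,2)}
TSO: 8 outcomes — {(0,0,0) (0,0,2) (0,1,0) (0,1,2) (2,0,0) (2,0,2) (2,1,0) (2,1,2)}
PSO: 8 outcomes — {(0,0,0) (0,0,2) (0,1,0) (0,1,2) (2,0,0) (2,0,2) (2,1,0) (2,1,2)}
target (2,0,0) ∈ {TSO,PSO}

SC:no TSO:yes PSO:yes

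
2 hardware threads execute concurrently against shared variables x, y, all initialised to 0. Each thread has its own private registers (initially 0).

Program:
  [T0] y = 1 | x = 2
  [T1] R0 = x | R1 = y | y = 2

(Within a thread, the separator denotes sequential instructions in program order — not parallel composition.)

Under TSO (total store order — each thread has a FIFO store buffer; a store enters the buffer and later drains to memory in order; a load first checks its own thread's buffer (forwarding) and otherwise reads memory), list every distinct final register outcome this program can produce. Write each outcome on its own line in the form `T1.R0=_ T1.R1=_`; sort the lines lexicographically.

outcome vector order: (T1.R0,T1.R1)
|TSO outcomes| = 3

T1.R0=0 T1.R1=0
T1.R0=0 T1.R1=1
T1.R0=2 T1.R1=1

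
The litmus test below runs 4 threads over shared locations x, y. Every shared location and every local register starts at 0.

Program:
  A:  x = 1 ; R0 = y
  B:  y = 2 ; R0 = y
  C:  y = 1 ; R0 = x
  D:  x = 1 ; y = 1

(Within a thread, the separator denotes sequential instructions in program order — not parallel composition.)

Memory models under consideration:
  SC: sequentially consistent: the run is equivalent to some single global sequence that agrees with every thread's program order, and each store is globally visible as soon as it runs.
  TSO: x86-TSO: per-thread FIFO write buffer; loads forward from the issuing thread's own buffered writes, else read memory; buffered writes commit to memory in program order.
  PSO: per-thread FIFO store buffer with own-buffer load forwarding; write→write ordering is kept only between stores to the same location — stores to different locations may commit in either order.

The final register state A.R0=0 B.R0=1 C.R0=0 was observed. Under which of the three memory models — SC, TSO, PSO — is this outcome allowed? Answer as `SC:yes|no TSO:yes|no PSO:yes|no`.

outcome vector order: (A.R0,B.R0,C.R0)
under SC → 011 021 110 111 120 121 210 211 220 221
under TSO → 010 011 020 021 110 111 120 121 210 211 220 221
under PSO → 010 011 020 021 110 111 120 121 210 211 220 221
target 010 ∈ {TSO,PSO}

SC:no TSO:yes PSO:yes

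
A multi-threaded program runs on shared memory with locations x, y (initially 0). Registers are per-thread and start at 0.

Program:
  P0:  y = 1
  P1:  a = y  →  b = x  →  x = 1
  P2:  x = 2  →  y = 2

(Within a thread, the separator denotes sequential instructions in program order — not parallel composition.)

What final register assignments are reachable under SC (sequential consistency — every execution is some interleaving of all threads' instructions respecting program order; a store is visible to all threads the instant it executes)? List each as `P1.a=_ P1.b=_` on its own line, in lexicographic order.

P1.a=0 P1.b=0
P1.a=0 P1.b=2
P1.a=1 P1.b=0
P1.a=1 P1.b=2
P1.a=2 P1.b=2

outcome vector order: (P1.a,P1.b)
|SC outcomes| = 5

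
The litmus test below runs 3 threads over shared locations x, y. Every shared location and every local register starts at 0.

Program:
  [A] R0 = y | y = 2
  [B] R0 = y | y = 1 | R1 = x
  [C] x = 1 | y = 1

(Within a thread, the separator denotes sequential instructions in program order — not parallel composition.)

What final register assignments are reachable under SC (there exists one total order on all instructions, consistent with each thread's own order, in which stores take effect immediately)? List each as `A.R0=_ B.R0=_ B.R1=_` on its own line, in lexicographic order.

outcome vector order: (A.R0,B.R0,B.R1)
|SC outcomes| = 9

A.R0=0 B.R0=0 B.R1=0
A.R0=0 B.R0=0 B.R1=1
A.R0=0 B.R0=1 B.R1=1
A.R0=0 B.R0=2 B.R1=0
A.R0=0 B.R0=2 B.R1=1
A.R0=1 B.R0=0 B.R1=0
A.R0=1 B.R0=0 B.R1=1
A.R0=1 B.R0=1 B.R1=1
A.R0=1 B.R0=2 B.R1=1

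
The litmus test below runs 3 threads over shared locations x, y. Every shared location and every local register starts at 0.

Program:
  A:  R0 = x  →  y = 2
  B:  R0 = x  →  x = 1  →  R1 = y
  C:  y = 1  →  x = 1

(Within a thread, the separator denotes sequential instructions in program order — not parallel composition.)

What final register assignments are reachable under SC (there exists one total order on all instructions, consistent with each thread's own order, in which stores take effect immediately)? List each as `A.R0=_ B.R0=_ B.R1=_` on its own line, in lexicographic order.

outcome vector order: (A.R0,B.R0,B.R1)
|SC outcomes| = 10

A.R0=0 B.R0=0 B.R1=0
A.R0=0 B.R0=0 B.R1=1
A.R0=0 B.R0=0 B.R1=2
A.R0=0 B.R0=1 B.R1=1
A.R0=0 B.R0=1 B.R1=2
A.R0=1 B.R0=0 B.R1=0
A.R0=1 B.R0=0 B.R1=1
A.R0=1 B.R0=0 B.R1=2
A.R0=1 B.R0=1 B.R1=1
A.R0=1 B.R0=1 B.R1=2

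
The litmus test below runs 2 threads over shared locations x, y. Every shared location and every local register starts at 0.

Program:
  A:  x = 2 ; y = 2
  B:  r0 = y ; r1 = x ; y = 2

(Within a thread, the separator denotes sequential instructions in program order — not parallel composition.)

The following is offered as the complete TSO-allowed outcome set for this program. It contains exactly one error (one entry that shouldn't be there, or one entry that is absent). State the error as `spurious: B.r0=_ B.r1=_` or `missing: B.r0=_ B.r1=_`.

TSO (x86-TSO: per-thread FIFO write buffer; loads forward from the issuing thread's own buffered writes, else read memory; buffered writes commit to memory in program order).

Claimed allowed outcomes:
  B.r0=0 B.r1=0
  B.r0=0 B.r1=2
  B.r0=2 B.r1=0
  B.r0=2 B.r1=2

spurious: B.r0=2 B.r1=0

outcome vector order: (B.r0,B.r1)
TSO (3): <0 0>; <0 2>; <2 2>
claimed∖TSO = {<2 0>}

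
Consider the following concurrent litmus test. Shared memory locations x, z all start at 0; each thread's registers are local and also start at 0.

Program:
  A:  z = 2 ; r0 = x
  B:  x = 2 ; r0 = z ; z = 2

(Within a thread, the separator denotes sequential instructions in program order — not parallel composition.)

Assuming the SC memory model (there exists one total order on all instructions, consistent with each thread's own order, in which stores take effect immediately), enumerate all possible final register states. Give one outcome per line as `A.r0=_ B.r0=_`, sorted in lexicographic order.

A.r0=0 B.r0=2
A.r0=2 B.r0=0
A.r0=2 B.r0=2

outcome vector order: (A.r0,B.r0)
|SC outcomes| = 3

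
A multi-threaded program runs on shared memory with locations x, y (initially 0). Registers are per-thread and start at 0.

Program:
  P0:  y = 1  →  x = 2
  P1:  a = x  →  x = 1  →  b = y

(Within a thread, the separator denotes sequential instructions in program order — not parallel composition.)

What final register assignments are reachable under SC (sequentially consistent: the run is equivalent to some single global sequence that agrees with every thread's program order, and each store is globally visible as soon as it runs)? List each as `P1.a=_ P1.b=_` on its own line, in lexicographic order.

outcome vector order: (P1.a,P1.b)
|SC outcomes| = 3

P1.a=0 P1.b=0
P1.a=0 P1.b=1
P1.a=2 P1.b=1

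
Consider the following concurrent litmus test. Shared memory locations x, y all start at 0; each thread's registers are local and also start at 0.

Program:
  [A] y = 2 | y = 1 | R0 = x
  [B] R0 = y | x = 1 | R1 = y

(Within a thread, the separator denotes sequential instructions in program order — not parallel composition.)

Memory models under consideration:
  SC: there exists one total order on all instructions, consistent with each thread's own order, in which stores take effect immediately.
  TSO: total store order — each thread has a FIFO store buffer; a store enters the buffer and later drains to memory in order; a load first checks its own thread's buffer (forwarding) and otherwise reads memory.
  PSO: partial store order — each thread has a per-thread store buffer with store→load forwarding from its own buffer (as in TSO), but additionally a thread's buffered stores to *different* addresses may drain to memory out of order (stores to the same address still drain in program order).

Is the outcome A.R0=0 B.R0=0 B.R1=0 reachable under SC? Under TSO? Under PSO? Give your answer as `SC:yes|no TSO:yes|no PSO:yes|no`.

SC:no TSO:yes PSO:yes

outcome vector order: (A.R0,B.R0,B.R1)
[SC] allowed = {<0 0 1>; <0 1 1>; <0 2 1>; <1 0 0>; <1 0 1>; <1 0 2>; <1 1 1>; <1 2 1>; <1 2 2>}
[TSO] allowed = {<0 0 0>; <0 0 1>; <0 0 2>; <0 1 1>; <0 2 1>; <0 2 2>; <1 0 0>; <1 0 1>; <1 0 2>; <1 1 1>; <1 2 1>; <1 2 2>}
[PSO] allowed = {<0 0 0>; <0 0 1>; <0 0 2>; <0 1 1>; <0 2 1>; <0 2 2>; <1 0 0>; <1 0 1>; <1 0 2>; <1 1 1>; <1 2 1>; <1 2 2>}
target <0 0 0> ∈ {TSO,PSO}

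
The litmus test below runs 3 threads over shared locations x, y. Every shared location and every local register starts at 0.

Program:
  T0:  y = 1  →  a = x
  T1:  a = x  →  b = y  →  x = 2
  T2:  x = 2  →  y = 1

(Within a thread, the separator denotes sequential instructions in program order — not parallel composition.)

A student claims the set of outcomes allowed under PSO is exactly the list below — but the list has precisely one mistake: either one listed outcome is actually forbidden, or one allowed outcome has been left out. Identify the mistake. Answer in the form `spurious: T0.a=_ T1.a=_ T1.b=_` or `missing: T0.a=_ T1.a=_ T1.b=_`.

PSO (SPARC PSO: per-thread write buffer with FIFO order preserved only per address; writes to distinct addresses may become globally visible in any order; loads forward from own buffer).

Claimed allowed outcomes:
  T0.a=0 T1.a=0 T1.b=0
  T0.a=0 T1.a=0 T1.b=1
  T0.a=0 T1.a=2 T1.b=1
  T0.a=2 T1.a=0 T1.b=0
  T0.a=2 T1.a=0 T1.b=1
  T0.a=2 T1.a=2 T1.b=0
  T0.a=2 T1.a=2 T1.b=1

outcome vector order: (T0.a,T1.a,T1.b)
[PSO] allowed = {<0 0 0> <0 0 1> <0 2 0> <0 2 1> <2 0 0> <2 0 1> <2 2 0> <2 2 1>}
PSO∖claimed = {<0 2 0>}

missing: T0.a=0 T1.a=2 T1.b=0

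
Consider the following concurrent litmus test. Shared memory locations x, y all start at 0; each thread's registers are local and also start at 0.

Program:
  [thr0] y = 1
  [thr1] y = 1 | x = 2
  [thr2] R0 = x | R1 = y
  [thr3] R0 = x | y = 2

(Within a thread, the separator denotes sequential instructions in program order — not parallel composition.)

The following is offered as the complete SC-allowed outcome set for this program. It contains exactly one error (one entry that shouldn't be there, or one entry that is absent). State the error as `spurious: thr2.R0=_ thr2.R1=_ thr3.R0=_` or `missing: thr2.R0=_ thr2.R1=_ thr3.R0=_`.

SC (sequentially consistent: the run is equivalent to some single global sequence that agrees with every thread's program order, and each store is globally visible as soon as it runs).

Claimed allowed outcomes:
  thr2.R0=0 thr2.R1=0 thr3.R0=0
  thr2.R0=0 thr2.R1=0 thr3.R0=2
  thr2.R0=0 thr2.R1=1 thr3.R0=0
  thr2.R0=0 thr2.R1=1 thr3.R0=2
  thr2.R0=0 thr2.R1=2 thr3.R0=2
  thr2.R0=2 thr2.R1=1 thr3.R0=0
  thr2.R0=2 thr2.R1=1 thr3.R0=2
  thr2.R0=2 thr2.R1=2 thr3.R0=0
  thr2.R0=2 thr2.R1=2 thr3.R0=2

outcome vector order: (thr2.R0,thr2.R1,thr3.R0)
SC (10): 000; 002; 010; 012; 020; 022; 210; 212; 220; 222
SC∖claimed = {020}

missing: thr2.R0=0 thr2.R1=2 thr3.R0=0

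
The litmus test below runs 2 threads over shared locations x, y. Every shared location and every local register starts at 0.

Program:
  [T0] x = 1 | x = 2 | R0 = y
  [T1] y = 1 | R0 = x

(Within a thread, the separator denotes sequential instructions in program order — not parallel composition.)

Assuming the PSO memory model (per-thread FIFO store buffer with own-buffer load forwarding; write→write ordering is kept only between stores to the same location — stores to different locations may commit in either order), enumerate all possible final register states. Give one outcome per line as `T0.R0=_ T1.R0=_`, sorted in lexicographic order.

T0.R0=0 T1.R0=0
T0.R0=0 T1.R0=1
T0.R0=0 T1.R0=2
T0.R0=1 T1.R0=0
T0.R0=1 T1.R0=1
T0.R0=1 T1.R0=2

outcome vector order: (T0.R0,T1.R0)
|PSO outcomes| = 6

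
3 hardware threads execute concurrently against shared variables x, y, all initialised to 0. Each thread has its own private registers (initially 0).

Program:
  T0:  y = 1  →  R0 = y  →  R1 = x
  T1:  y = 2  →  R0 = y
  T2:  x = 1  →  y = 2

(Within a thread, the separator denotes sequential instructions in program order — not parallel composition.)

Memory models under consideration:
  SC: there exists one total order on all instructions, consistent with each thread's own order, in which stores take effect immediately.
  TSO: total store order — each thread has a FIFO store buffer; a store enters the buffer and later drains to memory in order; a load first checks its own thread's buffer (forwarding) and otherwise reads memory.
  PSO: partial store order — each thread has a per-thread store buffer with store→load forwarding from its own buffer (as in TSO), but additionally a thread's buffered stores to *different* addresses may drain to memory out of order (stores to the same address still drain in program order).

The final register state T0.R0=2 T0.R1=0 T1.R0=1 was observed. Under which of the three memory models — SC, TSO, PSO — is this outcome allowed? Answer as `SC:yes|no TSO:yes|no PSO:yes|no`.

SC:no TSO:no PSO:yes

outcome vector order: (T0.R0,T0.R1,T1.R0)
SC (7): 1/0/1 1/0/2 1/1/1 1/1/2 2/0/2 2/1/1 2/1/2
TSO (7): 1/0/1 1/0/2 1/1/1 1/1/2 2/0/2 2/1/1 2/1/2
PSO (8): 1/0/1 1/0/2 1/1/1 1/1/2 2/0/1 2/0/2 2/1/1 2/1/2
target 2/0/1 ∈ {PSO}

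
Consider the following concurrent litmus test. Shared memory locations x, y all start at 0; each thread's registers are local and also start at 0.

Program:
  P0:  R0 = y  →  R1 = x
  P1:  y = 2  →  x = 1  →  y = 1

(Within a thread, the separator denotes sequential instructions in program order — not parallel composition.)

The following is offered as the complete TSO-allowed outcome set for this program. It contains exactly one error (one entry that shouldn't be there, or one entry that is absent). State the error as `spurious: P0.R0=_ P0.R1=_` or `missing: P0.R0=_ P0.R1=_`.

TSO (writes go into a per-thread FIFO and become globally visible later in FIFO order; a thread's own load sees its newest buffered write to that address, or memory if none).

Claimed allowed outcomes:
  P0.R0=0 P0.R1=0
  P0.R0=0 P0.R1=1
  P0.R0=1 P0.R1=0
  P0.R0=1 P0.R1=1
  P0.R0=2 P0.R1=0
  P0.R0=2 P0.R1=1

spurious: P0.R0=1 P0.R1=0

outcome vector order: (P0.R0,P0.R1)
TSO: 5 outcomes — {(0,0), (0,1), (1,1), (2,0), (2,1)}
claimed∖TSO = {(1,0)}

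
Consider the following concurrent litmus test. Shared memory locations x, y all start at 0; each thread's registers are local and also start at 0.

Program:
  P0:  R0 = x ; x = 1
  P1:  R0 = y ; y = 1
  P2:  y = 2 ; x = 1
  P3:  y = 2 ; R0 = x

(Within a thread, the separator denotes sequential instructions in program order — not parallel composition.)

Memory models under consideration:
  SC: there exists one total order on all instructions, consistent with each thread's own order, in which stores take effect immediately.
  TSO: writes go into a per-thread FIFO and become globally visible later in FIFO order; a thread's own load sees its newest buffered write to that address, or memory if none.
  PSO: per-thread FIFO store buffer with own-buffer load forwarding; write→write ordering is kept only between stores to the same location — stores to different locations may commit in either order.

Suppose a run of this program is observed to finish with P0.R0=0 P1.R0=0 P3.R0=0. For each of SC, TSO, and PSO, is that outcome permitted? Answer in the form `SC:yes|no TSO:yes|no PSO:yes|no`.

outcome vector order: (P0.R0,P1.R0,P3.R0)
SC: 8 outcomes — {<0 0 0>, <0 0 1>, <0 2 0>, <0 2 1>, <1 0 0>, <1 0 1>, <1 2 0>, <1 2 1>}
TSO: 8 outcomes — {<0 0 0>, <0 0 1>, <0 2 0>, <0 2 1>, <1 0 0>, <1 0 1>, <1 2 0>, <1 2 1>}
PSO: 8 outcomes — {<0 0 0>, <0 0 1>, <0 2 0>, <0 2 1>, <1 0 0>, <1 0 1>, <1 2 0>, <1 2 1>}
target <0 0 0> ∈ {SC,TSO,PSO}

SC:yes TSO:yes PSO:yes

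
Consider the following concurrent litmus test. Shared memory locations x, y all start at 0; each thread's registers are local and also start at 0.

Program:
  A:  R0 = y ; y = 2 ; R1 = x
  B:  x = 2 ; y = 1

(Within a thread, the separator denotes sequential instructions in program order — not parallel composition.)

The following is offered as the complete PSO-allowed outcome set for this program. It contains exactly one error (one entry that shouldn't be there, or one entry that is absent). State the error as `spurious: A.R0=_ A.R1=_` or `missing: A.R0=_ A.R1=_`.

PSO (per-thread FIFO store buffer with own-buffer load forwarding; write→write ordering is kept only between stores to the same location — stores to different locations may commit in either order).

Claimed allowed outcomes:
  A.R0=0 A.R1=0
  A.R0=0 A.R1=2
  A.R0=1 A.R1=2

missing: A.R0=1 A.R1=0

outcome vector order: (A.R0,A.R1)
under PSO → <0 0> <0 2> <1 0> <1 2>
PSO∖claimed = {<1 0>}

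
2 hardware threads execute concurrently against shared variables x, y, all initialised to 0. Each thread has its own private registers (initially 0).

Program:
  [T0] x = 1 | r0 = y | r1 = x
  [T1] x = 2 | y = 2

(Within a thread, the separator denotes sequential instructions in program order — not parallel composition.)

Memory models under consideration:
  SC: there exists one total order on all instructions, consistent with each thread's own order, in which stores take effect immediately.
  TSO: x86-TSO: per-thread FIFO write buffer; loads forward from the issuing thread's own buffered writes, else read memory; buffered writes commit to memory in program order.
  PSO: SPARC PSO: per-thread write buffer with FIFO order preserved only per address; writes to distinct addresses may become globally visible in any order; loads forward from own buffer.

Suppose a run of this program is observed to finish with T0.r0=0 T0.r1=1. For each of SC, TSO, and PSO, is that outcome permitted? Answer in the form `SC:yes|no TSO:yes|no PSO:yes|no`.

outcome vector order: (T0.r0,T0.r1)
under SC → (0,1); (0,2); (2,1); (2,2)
under TSO → (0,1); (0,2); (2,1); (2,2)
under PSO → (0,1); (0,2); (2,1); (2,2)
target (0,1) ∈ {SC,TSO,PSO}

SC:yes TSO:yes PSO:yes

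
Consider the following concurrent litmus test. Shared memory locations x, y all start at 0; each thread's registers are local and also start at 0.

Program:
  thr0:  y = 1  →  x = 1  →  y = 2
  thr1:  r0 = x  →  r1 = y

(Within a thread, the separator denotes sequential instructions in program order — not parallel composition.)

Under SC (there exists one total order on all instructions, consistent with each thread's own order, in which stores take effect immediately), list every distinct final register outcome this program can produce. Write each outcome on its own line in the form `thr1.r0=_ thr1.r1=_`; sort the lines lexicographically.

thr1.r0=0 thr1.r1=0
thr1.r0=0 thr1.r1=1
thr1.r0=0 thr1.r1=2
thr1.r0=1 thr1.r1=1
thr1.r0=1 thr1.r1=2

outcome vector order: (thr1.r0,thr1.r1)
|SC outcomes| = 5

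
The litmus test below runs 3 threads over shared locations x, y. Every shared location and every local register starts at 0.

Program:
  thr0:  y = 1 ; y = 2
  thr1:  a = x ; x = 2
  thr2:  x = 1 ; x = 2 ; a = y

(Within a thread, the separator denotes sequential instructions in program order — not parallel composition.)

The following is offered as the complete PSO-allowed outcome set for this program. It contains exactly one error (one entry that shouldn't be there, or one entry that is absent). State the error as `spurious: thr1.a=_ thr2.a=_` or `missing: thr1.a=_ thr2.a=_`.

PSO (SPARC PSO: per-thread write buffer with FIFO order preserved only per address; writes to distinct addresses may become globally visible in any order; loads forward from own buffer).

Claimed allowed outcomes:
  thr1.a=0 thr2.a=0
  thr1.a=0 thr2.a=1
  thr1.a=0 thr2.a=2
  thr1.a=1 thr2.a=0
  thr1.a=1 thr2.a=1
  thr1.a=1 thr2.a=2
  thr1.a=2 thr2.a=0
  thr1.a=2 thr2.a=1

missing: thr1.a=2 thr2.a=2

outcome vector order: (thr1.a,thr2.a)
[PSO] allowed = {<0 0> <0 1> <0 2> <1 0> <1 1> <1 2> <2 0> <2 1> <2 2>}
PSO∖claimed = {<2 2>}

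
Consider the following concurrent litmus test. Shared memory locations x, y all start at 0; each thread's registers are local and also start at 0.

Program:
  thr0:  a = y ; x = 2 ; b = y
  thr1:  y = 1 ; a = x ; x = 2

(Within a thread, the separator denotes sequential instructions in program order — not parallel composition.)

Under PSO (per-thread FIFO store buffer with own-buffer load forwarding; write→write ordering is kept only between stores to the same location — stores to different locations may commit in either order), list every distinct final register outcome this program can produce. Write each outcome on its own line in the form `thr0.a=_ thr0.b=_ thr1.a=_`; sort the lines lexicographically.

outcome vector order: (thr0.a,thr0.b,thr1.a)
|PSO outcomes| = 6

thr0.a=0 thr0.b=0 thr1.a=0
thr0.a=0 thr0.b=0 thr1.a=2
thr0.a=0 thr0.b=1 thr1.a=0
thr0.a=0 thr0.b=1 thr1.a=2
thr0.a=1 thr0.b=1 thr1.a=0
thr0.a=1 thr0.b=1 thr1.a=2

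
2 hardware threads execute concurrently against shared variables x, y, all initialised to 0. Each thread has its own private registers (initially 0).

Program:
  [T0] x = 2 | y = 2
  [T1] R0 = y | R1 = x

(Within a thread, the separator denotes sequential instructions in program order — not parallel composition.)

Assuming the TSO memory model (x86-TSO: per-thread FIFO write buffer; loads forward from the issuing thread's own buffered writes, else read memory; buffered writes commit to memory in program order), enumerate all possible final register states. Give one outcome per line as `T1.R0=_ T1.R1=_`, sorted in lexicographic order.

outcome vector order: (T1.R0,T1.R1)
|TSO outcomes| = 3

T1.R0=0 T1.R1=0
T1.R0=0 T1.R1=2
T1.R0=2 T1.R1=2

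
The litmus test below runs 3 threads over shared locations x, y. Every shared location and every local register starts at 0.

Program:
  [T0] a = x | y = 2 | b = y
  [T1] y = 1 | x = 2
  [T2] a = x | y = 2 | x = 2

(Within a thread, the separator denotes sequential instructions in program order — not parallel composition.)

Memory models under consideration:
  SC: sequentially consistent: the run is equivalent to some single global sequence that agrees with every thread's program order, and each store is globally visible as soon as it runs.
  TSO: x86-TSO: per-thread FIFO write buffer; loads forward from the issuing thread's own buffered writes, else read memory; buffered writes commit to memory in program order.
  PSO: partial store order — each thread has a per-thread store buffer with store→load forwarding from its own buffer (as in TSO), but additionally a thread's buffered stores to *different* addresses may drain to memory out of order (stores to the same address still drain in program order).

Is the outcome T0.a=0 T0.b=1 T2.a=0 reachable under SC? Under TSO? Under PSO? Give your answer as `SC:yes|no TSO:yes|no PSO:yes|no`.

SC:yes TSO:yes PSO:yes

outcome vector order: (T0.a,T0.b,T2.a)
SC: 7 outcomes — {0/1/0, 0/1/2, 0/2/0, 0/2/2, 2/1/0, 2/2/0, 2/2/2}
TSO: 7 outcomes — {0/1/0, 0/1/2, 0/2/0, 0/2/2, 2/1/0, 2/2/0, 2/2/2}
PSO: 8 outcomes — {0/1/0, 0/1/2, 0/2/0, 0/2/2, 2/1/0, 2/1/2, 2/2/0, 2/2/2}
target 0/1/0 ∈ {SC,TSO,PSO}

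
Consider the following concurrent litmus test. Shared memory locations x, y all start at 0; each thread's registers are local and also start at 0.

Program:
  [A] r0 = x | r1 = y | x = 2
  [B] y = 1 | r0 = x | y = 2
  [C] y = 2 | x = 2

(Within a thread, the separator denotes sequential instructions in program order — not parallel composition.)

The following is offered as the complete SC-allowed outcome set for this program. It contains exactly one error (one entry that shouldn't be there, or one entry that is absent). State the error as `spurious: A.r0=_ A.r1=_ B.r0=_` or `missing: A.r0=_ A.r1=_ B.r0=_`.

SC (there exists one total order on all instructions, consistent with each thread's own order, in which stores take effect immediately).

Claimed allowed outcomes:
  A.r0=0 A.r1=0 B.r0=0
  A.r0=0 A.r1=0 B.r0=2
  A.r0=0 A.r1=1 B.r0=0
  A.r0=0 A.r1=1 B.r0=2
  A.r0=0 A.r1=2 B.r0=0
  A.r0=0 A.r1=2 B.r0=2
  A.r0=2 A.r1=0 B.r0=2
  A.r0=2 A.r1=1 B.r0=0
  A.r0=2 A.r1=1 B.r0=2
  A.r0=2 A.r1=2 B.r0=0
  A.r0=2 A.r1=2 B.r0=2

outcome vector order: (A.r0,A.r1,B.r0)
under SC → (0,0,0) (0,0,2) (0,1,0) (0,1,2) (0,2,0) (0,2,2) (2,1,0) (2,1,2) (2,2,0) (2,2,2)
claimed∖SC = {(2,0,2)}

spurious: A.r0=2 A.r1=0 B.r0=2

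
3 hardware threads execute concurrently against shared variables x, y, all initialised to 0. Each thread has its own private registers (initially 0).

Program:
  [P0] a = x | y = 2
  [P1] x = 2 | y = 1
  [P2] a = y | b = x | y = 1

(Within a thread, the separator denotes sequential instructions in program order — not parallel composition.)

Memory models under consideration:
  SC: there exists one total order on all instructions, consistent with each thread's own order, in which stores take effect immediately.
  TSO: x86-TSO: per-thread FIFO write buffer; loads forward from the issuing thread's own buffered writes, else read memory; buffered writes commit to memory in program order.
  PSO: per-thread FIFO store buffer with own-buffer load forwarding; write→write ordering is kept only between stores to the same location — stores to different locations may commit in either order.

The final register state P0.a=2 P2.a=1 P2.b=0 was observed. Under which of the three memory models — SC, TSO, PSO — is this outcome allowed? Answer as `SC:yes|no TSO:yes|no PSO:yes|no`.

outcome vector order: (P0.a,P2.a,P2.b)
SC: 9 outcomes — {(0,0,0), (0,0,2), (0,1,2), (0,2,0), (0,2,2), (2,0,0), (2,0,2), (2,1,2), (2,2,2)}
TSO: 9 outcomes — {(0,0,0), (0,0,2), (0,1,2), (0,2,0), (0,2,2), (2,0,0), (2,0,2), (2,1,2), (2,2,2)}
PSO: 11 outcomes — {(0,0,0), (0,0,2), (0,1,0), (0,1,2), (0,2,0), (0,2,2), (2,0,0), (2,0,2), (2,1,0), (2,1,2), (2,2,2)}
target (2,1,0) ∈ {PSO}

SC:no TSO:no PSO:yes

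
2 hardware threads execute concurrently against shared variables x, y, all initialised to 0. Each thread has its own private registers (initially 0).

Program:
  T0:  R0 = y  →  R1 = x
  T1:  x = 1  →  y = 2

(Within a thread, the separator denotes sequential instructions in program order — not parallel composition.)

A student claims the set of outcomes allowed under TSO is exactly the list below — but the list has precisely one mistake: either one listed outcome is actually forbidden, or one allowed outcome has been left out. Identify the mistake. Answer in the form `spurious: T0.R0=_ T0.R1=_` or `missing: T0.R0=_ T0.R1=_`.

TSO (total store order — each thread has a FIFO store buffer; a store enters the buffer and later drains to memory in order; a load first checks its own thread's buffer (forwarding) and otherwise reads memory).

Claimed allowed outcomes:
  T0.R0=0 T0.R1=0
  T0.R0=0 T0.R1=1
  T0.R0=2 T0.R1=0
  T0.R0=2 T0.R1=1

spurious: T0.R0=2 T0.R1=0

outcome vector order: (T0.R0,T0.R1)
TSO: 3 outcomes — {(0,0); (0,1); (2,1)}
claimed∖TSO = {(2,0)}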